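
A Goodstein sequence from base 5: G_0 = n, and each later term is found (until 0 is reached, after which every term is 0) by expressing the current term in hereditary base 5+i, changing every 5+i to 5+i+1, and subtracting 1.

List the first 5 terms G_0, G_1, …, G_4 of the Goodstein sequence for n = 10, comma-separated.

10, 11, 11, 11, 11

[0] 10 ≡ 2·5 (base 5). Lift 6: 12. −1: 11.
[1] 11 ≡ 6 + 5 (base 6). Lift 7: 12. −1: 11.
[2] 11 ≡ 7 + 4 (base 7). Lift 8: 12. −1: 11.
[3] 11 ≡ 8 + 3 (base 8). Lift 9: 12. −1: 11.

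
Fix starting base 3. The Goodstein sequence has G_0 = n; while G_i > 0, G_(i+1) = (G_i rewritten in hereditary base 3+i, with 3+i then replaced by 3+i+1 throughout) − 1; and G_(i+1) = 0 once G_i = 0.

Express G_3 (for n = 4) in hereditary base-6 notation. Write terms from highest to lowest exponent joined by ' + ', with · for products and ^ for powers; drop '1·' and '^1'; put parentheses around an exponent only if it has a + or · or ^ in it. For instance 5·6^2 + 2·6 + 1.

step 0: 4 = 3 + 1; sub 4 for 3: 4 + 1; = 5; G_1 = 5−1 = 4
step 1: 4 = 4; sub 5 for 4: 5; = 5; G_2 = 5−1 = 4
step 2: 4 = 4; sub 6 for 5: 4; = 4; G_3 = 4−1 = 3
step 3: 3 = 3; sub 7 for 6: 3; = 3; G_4 = 3−1 = 2

3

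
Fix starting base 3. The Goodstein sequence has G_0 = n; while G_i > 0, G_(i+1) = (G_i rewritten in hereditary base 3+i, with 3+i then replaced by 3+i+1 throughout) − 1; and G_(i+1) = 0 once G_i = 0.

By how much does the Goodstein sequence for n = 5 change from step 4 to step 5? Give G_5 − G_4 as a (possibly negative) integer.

-1

G_0 = 5. HB_3(5) = 3 + 2. Bump = 6. G_1 = 5.
G_1 = 5. HB_4(5) = 4 + 1. Bump = 6. G_2 = 5.
G_2 = 5. HB_5(5) = 5. Bump = 6. G_3 = 5.
G_3 = 5. HB_6(5) = 5. Bump = 5. G_4 = 4.
G_4 = 4. HB_7(4) = 4. Bump = 4. G_5 = 3.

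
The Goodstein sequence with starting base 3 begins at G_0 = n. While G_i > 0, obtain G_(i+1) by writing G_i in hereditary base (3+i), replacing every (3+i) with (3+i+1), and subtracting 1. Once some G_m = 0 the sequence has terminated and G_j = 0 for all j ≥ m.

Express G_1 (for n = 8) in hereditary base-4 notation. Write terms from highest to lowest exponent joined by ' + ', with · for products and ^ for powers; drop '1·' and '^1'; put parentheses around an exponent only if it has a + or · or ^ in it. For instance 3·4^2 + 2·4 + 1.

2·4 + 1

step 0: 8 = 2·3 + 2; sub 4 for 3: 2·4 + 2; = 10; G_1 = 10−1 = 9
step 1: 9 = 2·4 + 1; sub 5 for 4: 2·5 + 1; = 11; G_2 = 11−1 = 10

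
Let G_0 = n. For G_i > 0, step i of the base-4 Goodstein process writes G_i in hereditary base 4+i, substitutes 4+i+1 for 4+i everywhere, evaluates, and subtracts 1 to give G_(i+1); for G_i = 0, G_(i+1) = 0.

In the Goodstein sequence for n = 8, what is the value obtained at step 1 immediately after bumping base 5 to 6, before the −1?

G_0=8  [base 4] 2·4  →[4↦5]→  2·5 = 10  −1 ⇒ G_1=9
G_1=9  [base 5] 5 + 4  →[5↦6]→  6 + 4 = 10  −1 ⇒ G_2=9

10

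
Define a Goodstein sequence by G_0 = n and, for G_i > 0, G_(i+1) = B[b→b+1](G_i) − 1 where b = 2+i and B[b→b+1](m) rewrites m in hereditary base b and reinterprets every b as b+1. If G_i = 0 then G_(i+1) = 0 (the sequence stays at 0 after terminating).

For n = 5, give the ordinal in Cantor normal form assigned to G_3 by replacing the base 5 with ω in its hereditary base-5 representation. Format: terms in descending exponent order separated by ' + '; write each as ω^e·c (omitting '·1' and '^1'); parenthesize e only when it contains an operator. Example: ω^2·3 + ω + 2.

[0] 5 ≡ 2^2 + 1 (base 2). Lift 3: 28. −1: 27.
[1] 27 ≡ 3^3 (base 3). Lift 4: 256. −1: 255.
[2] 255 ≡ 3·4^3 + 3·4^2 + 3·4 + 3 (base 4). Lift 5: 468. −1: 467.

ω^3·3 + ω^2·3 + ω·3 + 2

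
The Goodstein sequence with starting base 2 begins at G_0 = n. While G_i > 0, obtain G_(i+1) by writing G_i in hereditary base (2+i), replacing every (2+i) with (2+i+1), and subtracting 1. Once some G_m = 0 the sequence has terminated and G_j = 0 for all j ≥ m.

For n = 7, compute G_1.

base 2: 7 = 2^2 + 2 + 1; at 3: 3^3 + 3 + 1 = 31; next = 30
base 3: 30 = 3^3 + 3; at 4: 4^4 + 4 = 260; next = 259

30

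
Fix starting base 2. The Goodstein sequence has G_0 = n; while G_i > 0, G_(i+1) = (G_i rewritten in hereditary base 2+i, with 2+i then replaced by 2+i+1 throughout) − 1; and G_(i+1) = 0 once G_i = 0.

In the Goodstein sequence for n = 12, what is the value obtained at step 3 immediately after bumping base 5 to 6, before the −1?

280020

i=0: 12 = 2^(2 + 1) + 2^2 (b=2); 2→3: 3^(3 + 1) + 3^3 = 108; 108−1 = 107
i=1: 107 = 3^(3 + 1) + 2·3^2 + 2·3 + 2 (b=3); 3→4: 4^(4 + 1) + 2·4^2 + 2·4 + 2 = 1066; 1066−1 = 1065
i=2: 1065 = 4^(4 + 1) + 2·4^2 + 2·4 + 1 (b=4); 4→5: 5^(5 + 1) + 2·5^2 + 2·5 + 1 = 15686; 15686−1 = 15685
i=3: 15685 = 5^(5 + 1) + 2·5^2 + 2·5 (b=5); 5→6: 6^(6 + 1) + 2·6^2 + 2·6 = 280020; 280020−1 = 280019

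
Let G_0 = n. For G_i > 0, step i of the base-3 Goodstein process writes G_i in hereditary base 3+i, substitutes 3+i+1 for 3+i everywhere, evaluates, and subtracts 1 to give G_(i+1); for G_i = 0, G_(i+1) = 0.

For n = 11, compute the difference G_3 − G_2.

10

G_0 = 11. HB_3(11) = 3^2 + 2. Bump = 18. G_1 = 17.
G_1 = 17. HB_4(17) = 4^2 + 1. Bump = 26. G_2 = 25.
G_2 = 25. HB_5(25) = 5^2. Bump = 36. G_3 = 35.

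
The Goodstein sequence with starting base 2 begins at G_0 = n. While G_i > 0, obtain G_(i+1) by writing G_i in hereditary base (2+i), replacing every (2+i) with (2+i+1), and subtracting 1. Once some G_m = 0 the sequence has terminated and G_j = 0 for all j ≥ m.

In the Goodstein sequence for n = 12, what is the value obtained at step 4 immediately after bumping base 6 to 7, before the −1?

step 0: 12 = 2^(2 + 1) + 2^2; sub 3 for 2: 3^(3 + 1) + 3^3; = 108; G_1 = 108−1 = 107
step 1: 107 = 3^(3 + 1) + 2·3^2 + 2·3 + 2; sub 4 for 3: 4^(4 + 1) + 2·4^2 + 2·4 + 2; = 1066; G_2 = 1066−1 = 1065
step 2: 1065 = 4^(4 + 1) + 2·4^2 + 2·4 + 1; sub 5 for 4: 5^(5 + 1) + 2·5^2 + 2·5 + 1; = 15686; G_3 = 15686−1 = 15685
step 3: 15685 = 5^(5 + 1) + 2·5^2 + 2·5; sub 6 for 5: 6^(6 + 1) + 2·6^2 + 2·6; = 280020; G_4 = 280020−1 = 280019
step 4: 280019 = 6^(6 + 1) + 2·6^2 + 6 + 5; sub 7 for 6: 7^(7 + 1) + 2·7^2 + 7 + 5; = 5764911; G_5 = 5764911−1 = 5764910

5764911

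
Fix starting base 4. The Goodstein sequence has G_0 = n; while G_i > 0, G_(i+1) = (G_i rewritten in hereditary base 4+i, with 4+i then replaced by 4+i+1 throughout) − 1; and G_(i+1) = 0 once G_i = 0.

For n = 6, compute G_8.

1

i=0: 6 = 4 + 2 (b=4); 4→5: 5 + 2 = 7; 7−1 = 6
i=1: 6 = 5 + 1 (b=5); 5→6: 6 + 1 = 7; 7−1 = 6
i=2: 6 = 6 (b=6); 6→7: 7 = 7; 7−1 = 6
i=3: 6 = 6 (b=7); 7→8: 6 = 6; 6−1 = 5
i=4: 5 = 5 (b=8); 8→9: 5 = 5; 5−1 = 4
i=5: 4 = 4 (b=9); 9→10: 4 = 4; 4−1 = 3
i=6: 3 = 3 (b=10); 10→11: 3 = 3; 3−1 = 2
i=7: 2 = 2 (b=11); 11→12: 2 = 2; 2−1 = 1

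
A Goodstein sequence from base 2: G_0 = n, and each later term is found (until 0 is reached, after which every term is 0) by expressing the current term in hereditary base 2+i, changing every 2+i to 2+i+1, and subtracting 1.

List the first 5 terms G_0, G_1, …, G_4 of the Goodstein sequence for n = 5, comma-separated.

5, 27, 255, 467, 775

step 0: 5 = 2^2 + 1; sub 3 for 2: 3^3 + 1; = 28; G_1 = 28−1 = 27
step 1: 27 = 3^3; sub 4 for 3: 4^4; = 256; G_2 = 256−1 = 255
step 2: 255 = 3·4^3 + 3·4^2 + 3·4 + 3; sub 5 for 4: 3·5^3 + 3·5^2 + 3·5 + 3; = 468; G_3 = 468−1 = 467
step 3: 467 = 3·5^3 + 3·5^2 + 3·5 + 2; sub 6 for 5: 3·6^3 + 3·6^2 + 3·6 + 2; = 776; G_4 = 776−1 = 775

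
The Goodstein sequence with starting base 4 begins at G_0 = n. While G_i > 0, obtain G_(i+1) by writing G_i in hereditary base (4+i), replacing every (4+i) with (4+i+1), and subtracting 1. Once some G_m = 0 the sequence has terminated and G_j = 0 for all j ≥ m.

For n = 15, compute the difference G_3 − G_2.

2

base 4: 15 = 3·4 + 3; at 5: 3·5 + 3 = 18; next = 17
base 5: 17 = 3·5 + 2; at 6: 3·6 + 2 = 20; next = 19
base 6: 19 = 3·6 + 1; at 7: 3·7 + 1 = 22; next = 21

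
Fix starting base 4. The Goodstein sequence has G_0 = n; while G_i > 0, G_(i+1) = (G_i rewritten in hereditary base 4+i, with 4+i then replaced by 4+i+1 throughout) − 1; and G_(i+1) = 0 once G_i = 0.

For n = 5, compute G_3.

4

(0) 5|_4 = 4 + 1 ↦ 5 + 1|_5 = 6 ⇒ 5
(1) 5|_5 = 5 ↦ 6|_6 = 6 ⇒ 5
(2) 5|_6 = 5 ↦ 5|_7 = 5 ⇒ 4
(3) 4|_7 = 4 ↦ 4|_8 = 4 ⇒ 3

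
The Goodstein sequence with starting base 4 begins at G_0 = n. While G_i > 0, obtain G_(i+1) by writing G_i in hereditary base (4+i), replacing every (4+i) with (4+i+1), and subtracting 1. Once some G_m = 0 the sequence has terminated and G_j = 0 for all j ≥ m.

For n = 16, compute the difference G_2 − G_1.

i=0: 16 = 4^2 (b=4); 4→5: 5^2 = 25; 25−1 = 24
i=1: 24 = 4·5 + 4 (b=5); 5→6: 4·6 + 4 = 28; 28−1 = 27

3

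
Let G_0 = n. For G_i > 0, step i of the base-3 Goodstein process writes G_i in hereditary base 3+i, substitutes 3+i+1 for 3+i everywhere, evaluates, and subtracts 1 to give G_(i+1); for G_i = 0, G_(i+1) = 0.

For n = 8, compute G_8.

11

G_0=8  [base 3] 2·3 + 2  →[3↦4]→  2·4 + 2 = 10  −1 ⇒ G_1=9
G_1=9  [base 4] 2·4 + 1  →[4↦5]→  2·5 + 1 = 11  −1 ⇒ G_2=10
G_2=10  [base 5] 2·5  →[5↦6]→  2·6 = 12  −1 ⇒ G_3=11
G_3=11  [base 6] 6 + 5  →[6↦7]→  7 + 5 = 12  −1 ⇒ G_4=11
G_4=11  [base 7] 7 + 4  →[7↦8]→  8 + 4 = 12  −1 ⇒ G_5=11
G_5=11  [base 8] 8 + 3  →[8↦9]→  9 + 3 = 12  −1 ⇒ G_6=11
G_6=11  [base 9] 9 + 2  →[9↦10]→  10 + 2 = 12  −1 ⇒ G_7=11
G_7=11  [base 10] 10 + 1  →[10↦11]→  11 + 1 = 12  −1 ⇒ G_8=11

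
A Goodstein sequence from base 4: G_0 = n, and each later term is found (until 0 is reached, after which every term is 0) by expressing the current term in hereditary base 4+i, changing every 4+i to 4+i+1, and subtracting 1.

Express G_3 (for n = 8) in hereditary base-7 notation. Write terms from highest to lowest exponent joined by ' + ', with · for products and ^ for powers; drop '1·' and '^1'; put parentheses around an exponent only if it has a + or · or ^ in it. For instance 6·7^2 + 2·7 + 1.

7 + 2

G_0 = 8. HB_4(8) = 2·4. Bump = 10. G_1 = 9.
G_1 = 9. HB_5(9) = 5 + 4. Bump = 10. G_2 = 9.
G_2 = 9. HB_6(9) = 6 + 3. Bump = 10. G_3 = 9.
G_3 = 9. HB_7(9) = 7 + 2. Bump = 10. G_4 = 9.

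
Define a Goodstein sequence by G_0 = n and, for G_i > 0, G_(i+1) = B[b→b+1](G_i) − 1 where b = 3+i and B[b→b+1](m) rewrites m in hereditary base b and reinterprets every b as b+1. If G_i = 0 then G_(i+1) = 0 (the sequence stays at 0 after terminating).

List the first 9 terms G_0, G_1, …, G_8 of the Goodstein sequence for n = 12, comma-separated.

step 0: 12 = 3^2 + 3; sub 4 for 3: 4^2 + 4; = 20; G_1 = 20−1 = 19
step 1: 19 = 4^2 + 3; sub 5 for 4: 5^2 + 3; = 28; G_2 = 28−1 = 27
step 2: 27 = 5^2 + 2; sub 6 for 5: 6^2 + 2; = 38; G_3 = 38−1 = 37
step 3: 37 = 6^2 + 1; sub 7 for 6: 7^2 + 1; = 50; G_4 = 50−1 = 49
step 4: 49 = 7^2; sub 8 for 7: 8^2; = 64; G_5 = 64−1 = 63
step 5: 63 = 7·8 + 7; sub 9 for 8: 7·9 + 7; = 70; G_6 = 70−1 = 69
step 6: 69 = 7·9 + 6; sub 10 for 9: 7·10 + 6; = 76; G_7 = 76−1 = 75
step 7: 75 = 7·10 + 5; sub 11 for 10: 7·11 + 5; = 82; G_8 = 82−1 = 81

12, 19, 27, 37, 49, 63, 69, 75, 81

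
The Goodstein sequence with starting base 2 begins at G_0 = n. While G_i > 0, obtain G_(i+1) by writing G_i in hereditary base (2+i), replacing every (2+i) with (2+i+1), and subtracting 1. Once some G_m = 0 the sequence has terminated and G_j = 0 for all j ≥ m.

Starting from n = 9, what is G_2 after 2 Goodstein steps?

1023

step 0: 9 = 2^(2 + 1) + 1; sub 3 for 2: 3^(3 + 1) + 1; = 82; G_1 = 82−1 = 81
step 1: 81 = 3^(3 + 1); sub 4 for 3: 4^(4 + 1); = 1024; G_2 = 1024−1 = 1023
step 2: 1023 = 3·4^4 + 3·4^3 + 3·4^2 + 3·4 + 3; sub 5 for 4: 3·5^5 + 3·5^3 + 3·5^2 + 3·5 + 3; = 9843; G_3 = 9843−1 = 9842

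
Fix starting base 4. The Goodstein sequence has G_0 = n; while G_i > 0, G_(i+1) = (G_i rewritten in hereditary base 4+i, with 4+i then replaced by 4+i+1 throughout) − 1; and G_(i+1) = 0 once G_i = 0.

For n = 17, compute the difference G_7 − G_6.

4

G_0 = 17. HB_4(17) = 4^2 + 1. Bump = 26. G_1 = 25.
G_1 = 25. HB_5(25) = 5^2. Bump = 36. G_2 = 35.
G_2 = 35. HB_6(35) = 5·6 + 5. Bump = 40. G_3 = 39.
G_3 = 39. HB_7(39) = 5·7 + 4. Bump = 44. G_4 = 43.
G_4 = 43. HB_8(43) = 5·8 + 3. Bump = 48. G_5 = 47.
G_5 = 47. HB_9(47) = 5·9 + 2. Bump = 52. G_6 = 51.
G_6 = 51. HB_10(51) = 5·10 + 1. Bump = 56. G_7 = 55.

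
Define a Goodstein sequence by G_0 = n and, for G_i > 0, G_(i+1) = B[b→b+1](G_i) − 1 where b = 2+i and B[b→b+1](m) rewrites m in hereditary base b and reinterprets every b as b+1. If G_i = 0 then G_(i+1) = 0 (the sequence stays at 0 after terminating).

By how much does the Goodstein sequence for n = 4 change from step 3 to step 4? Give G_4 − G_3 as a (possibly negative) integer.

23

i=0: 4 = 2^2 (b=2); 2→3: 3^3 = 27; 27−1 = 26
i=1: 26 = 2·3^2 + 2·3 + 2 (b=3); 3→4: 2·4^2 + 2·4 + 2 = 42; 42−1 = 41
i=2: 41 = 2·4^2 + 2·4 + 1 (b=4); 4→5: 2·5^2 + 2·5 + 1 = 61; 61−1 = 60
i=3: 60 = 2·5^2 + 2·5 (b=5); 5→6: 2·6^2 + 2·6 = 84; 84−1 = 83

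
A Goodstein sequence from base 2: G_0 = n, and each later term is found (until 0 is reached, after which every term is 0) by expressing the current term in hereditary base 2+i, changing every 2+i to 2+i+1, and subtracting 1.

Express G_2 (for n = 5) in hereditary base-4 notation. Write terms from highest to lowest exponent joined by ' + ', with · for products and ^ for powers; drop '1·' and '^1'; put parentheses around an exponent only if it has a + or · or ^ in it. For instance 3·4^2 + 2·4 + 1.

(0) 5|_2 = 2^2 + 1 ↦ 3^3 + 1|_3 = 28 ⇒ 27
(1) 27|_3 = 3^3 ↦ 4^4|_4 = 256 ⇒ 255

3·4^3 + 3·4^2 + 3·4 + 3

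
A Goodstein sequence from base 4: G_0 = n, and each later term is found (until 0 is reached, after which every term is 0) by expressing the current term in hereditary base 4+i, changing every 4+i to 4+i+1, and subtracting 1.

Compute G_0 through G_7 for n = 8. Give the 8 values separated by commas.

step 0: 8 = 2·4; sub 5 for 4: 2·5; = 10; G_1 = 10−1 = 9
step 1: 9 = 5 + 4; sub 6 for 5: 6 + 4; = 10; G_2 = 10−1 = 9
step 2: 9 = 6 + 3; sub 7 for 6: 7 + 3; = 10; G_3 = 10−1 = 9
step 3: 9 = 7 + 2; sub 8 for 7: 8 + 2; = 10; G_4 = 10−1 = 9
step 4: 9 = 8 + 1; sub 9 for 8: 9 + 1; = 10; G_5 = 10−1 = 9
step 5: 9 = 9; sub 10 for 9: 10; = 10; G_6 = 10−1 = 9
step 6: 9 = 9; sub 11 for 10: 9; = 9; G_7 = 9−1 = 8

8, 9, 9, 9, 9, 9, 9, 8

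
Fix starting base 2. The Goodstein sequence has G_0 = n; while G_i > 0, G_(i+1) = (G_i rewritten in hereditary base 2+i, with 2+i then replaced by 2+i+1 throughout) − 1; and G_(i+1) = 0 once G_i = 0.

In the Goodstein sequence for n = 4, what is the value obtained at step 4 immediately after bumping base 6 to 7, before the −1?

110

step 0: 4 = 2^2; sub 3 for 2: 3^3; = 27; G_1 = 27−1 = 26
step 1: 26 = 2·3^2 + 2·3 + 2; sub 4 for 3: 2·4^2 + 2·4 + 2; = 42; G_2 = 42−1 = 41
step 2: 41 = 2·4^2 + 2·4 + 1; sub 5 for 4: 2·5^2 + 2·5 + 1; = 61; G_3 = 61−1 = 60
step 3: 60 = 2·5^2 + 2·5; sub 6 for 5: 2·6^2 + 2·6; = 84; G_4 = 84−1 = 83
step 4: 83 = 2·6^2 + 6 + 5; sub 7 for 6: 2·7^2 + 7 + 5; = 110; G_5 = 110−1 = 109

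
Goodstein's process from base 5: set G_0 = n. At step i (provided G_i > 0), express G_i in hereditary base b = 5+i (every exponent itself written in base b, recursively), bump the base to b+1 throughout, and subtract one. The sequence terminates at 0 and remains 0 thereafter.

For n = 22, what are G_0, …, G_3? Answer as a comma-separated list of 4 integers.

i=0: 22 = 4·5 + 2 (b=5); 5→6: 4·6 + 2 = 26; 26−1 = 25
i=1: 25 = 4·6 + 1 (b=6); 6→7: 4·7 + 1 = 29; 29−1 = 28
i=2: 28 = 4·7 (b=7); 7→8: 4·8 = 32; 32−1 = 31

22, 25, 28, 31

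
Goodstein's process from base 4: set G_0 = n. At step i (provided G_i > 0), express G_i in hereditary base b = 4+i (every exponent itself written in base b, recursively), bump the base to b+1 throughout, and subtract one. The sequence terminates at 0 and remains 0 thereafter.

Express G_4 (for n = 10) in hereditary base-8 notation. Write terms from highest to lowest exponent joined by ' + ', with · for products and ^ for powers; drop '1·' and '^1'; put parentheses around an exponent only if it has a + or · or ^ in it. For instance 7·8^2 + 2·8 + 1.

8 + 5

G_0 = 10. HB_4(10) = 2·4 + 2. Bump = 12. G_1 = 11.
G_1 = 11. HB_5(11) = 2·5 + 1. Bump = 13. G_2 = 12.
G_2 = 12. HB_6(12) = 2·6. Bump = 14. G_3 = 13.
G_3 = 13. HB_7(13) = 7 + 6. Bump = 14. G_4 = 13.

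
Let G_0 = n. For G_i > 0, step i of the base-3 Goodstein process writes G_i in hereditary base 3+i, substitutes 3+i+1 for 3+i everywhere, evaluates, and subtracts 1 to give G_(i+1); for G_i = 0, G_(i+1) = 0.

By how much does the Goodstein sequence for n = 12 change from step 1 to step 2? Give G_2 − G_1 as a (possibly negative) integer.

step 0: 12 = 3^2 + 3; sub 4 for 3: 4^2 + 4; = 20; G_1 = 20−1 = 19
step 1: 19 = 4^2 + 3; sub 5 for 4: 5^2 + 3; = 28; G_2 = 28−1 = 27

8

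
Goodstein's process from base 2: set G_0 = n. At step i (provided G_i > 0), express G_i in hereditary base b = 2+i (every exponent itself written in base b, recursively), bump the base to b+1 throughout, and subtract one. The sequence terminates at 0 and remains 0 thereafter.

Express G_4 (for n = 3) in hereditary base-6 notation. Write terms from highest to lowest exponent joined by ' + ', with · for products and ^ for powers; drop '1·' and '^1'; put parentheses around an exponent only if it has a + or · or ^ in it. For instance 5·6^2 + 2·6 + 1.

1

[0] 3 ≡ 2 + 1 (base 2). Lift 3: 4. −1: 3.
[1] 3 ≡ 3 (base 3). Lift 4: 4. −1: 3.
[2] 3 ≡ 3 (base 4). Lift 5: 3. −1: 2.
[3] 2 ≡ 2 (base 5). Lift 6: 2. −1: 1.
[4] 1 ≡ 1 (base 6). Lift 7: 1. −1: 0.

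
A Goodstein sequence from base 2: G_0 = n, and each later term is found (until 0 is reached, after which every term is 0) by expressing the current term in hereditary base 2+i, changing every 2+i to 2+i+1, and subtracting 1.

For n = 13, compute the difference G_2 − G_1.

1171

base 2: 13 = 2^(2 + 1) + 2^2 + 1; at 3: 3^(3 + 1) + 3^3 + 1 = 109; next = 108
base 3: 108 = 3^(3 + 1) + 3^3; at 4: 4^(4 + 1) + 4^4 = 1280; next = 1279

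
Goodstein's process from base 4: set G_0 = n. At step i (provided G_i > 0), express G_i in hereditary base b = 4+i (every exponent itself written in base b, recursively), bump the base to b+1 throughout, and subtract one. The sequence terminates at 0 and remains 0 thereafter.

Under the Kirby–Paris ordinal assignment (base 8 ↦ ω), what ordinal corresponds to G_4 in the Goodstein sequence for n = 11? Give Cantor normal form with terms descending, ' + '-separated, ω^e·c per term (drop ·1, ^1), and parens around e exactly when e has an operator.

ω + 7

step 0: 11 = 2·4 + 3; sub 5 for 4: 2·5 + 3; = 13; G_1 = 13−1 = 12
step 1: 12 = 2·5 + 2; sub 6 for 5: 2·6 + 2; = 14; G_2 = 14−1 = 13
step 2: 13 = 2·6 + 1; sub 7 for 6: 2·7 + 1; = 15; G_3 = 15−1 = 14
step 3: 14 = 2·7; sub 8 for 7: 2·8; = 16; G_4 = 16−1 = 15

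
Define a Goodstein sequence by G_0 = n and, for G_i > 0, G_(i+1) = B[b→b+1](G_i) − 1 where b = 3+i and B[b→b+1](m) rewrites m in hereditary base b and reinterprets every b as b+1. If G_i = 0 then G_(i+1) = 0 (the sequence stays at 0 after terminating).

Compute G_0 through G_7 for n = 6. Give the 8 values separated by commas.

base 3: 6 = 2·3; at 4: 2·4 = 8; next = 7
base 4: 7 = 4 + 3; at 5: 5 + 3 = 8; next = 7
base 5: 7 = 5 + 2; at 6: 6 + 2 = 8; next = 7
base 6: 7 = 6 + 1; at 7: 7 + 1 = 8; next = 7
base 7: 7 = 7; at 8: 8 = 8; next = 7
base 8: 7 = 7; at 9: 7 = 7; next = 6
base 9: 6 = 6; at 10: 6 = 6; next = 5

6, 7, 7, 7, 7, 7, 6, 5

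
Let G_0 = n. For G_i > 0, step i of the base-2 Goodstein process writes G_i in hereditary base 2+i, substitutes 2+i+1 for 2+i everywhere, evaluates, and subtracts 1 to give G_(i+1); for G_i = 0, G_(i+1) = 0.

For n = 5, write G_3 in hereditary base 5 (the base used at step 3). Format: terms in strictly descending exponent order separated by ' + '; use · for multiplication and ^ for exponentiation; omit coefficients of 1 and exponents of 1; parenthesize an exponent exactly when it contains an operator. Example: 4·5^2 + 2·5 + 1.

3·5^3 + 3·5^2 + 3·5 + 2

(0) 5|_2 = 2^2 + 1 ↦ 3^3 + 1|_3 = 28 ⇒ 27
(1) 27|_3 = 3^3 ↦ 4^4|_4 = 256 ⇒ 255
(2) 255|_4 = 3·4^3 + 3·4^2 + 3·4 + 3 ↦ 3·5^3 + 3·5^2 + 3·5 + 3|_5 = 468 ⇒ 467
(3) 467|_5 = 3·5^3 + 3·5^2 + 3·5 + 2 ↦ 3·6^3 + 3·6^2 + 3·6 + 2|_6 = 776 ⇒ 775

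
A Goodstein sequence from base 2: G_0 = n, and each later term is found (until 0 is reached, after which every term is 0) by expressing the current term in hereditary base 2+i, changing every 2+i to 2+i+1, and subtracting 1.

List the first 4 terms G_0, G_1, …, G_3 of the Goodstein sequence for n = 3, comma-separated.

3, 3, 3, 2

3 —HB2→ 2 + 1 —bump→ 3 + 1 = 4 —(−1)→ 3
3 —HB3→ 3 —bump→ 4 = 4 —(−1)→ 3
3 —HB4→ 3 —bump→ 3 = 3 —(−1)→ 2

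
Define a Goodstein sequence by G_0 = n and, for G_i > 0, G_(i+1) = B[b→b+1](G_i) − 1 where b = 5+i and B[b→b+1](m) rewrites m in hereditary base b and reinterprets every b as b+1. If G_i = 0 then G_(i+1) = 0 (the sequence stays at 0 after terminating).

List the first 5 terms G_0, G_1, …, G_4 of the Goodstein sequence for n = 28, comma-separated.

base 5: 28 = 5^2 + 3; at 6: 6^2 + 3 = 39; next = 38
base 6: 38 = 6^2 + 2; at 7: 7^2 + 2 = 51; next = 50
base 7: 50 = 7^2 + 1; at 8: 8^2 + 1 = 65; next = 64
base 8: 64 = 8^2; at 9: 9^2 = 81; next = 80

28, 38, 50, 64, 80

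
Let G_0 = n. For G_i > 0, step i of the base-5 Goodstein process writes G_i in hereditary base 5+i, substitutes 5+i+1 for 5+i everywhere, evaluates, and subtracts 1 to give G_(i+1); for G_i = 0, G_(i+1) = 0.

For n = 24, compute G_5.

i=0: 24 = 4·5 + 4 (b=5); 5→6: 4·6 + 4 = 28; 28−1 = 27
i=1: 27 = 4·6 + 3 (b=6); 6→7: 4·7 + 3 = 31; 31−1 = 30
i=2: 30 = 4·7 + 2 (b=7); 7→8: 4·8 + 2 = 34; 34−1 = 33
i=3: 33 = 4·8 + 1 (b=8); 8→9: 4·9 + 1 = 37; 37−1 = 36
i=4: 36 = 4·9 (b=9); 9→10: 4·10 = 40; 40−1 = 39
i=5: 39 = 3·10 + 9 (b=10); 10→11: 3·11 + 9 = 42; 42−1 = 41

39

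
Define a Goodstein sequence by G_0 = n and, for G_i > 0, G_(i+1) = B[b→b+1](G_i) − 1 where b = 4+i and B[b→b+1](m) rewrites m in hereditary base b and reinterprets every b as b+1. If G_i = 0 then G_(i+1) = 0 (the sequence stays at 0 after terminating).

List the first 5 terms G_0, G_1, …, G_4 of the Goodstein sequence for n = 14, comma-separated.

base 4: 14 = 3·4 + 2; at 5: 3·5 + 2 = 17; next = 16
base 5: 16 = 3·5 + 1; at 6: 3·6 + 1 = 19; next = 18
base 6: 18 = 3·6; at 7: 3·7 = 21; next = 20
base 7: 20 = 2·7 + 6; at 8: 2·8 + 6 = 22; next = 21

14, 16, 18, 20, 21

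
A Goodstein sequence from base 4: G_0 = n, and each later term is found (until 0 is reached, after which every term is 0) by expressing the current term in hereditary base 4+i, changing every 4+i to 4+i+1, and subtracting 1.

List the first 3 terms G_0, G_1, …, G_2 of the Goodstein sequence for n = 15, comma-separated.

15, 17, 19

i=0: 15 = 3·4 + 3 (b=4); 4→5: 3·5 + 3 = 18; 18−1 = 17
i=1: 17 = 3·5 + 2 (b=5); 5→6: 3·6 + 2 = 20; 20−1 = 19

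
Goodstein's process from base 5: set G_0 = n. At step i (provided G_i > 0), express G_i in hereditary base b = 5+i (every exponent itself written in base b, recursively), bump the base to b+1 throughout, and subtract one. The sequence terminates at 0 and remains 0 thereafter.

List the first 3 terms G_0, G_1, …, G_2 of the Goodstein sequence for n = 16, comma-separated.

16, 18, 20

step 0: 16 = 3·5 + 1; sub 6 for 5: 3·6 + 1; = 19; G_1 = 19−1 = 18
step 1: 18 = 3·6; sub 7 for 6: 3·7; = 21; G_2 = 21−1 = 20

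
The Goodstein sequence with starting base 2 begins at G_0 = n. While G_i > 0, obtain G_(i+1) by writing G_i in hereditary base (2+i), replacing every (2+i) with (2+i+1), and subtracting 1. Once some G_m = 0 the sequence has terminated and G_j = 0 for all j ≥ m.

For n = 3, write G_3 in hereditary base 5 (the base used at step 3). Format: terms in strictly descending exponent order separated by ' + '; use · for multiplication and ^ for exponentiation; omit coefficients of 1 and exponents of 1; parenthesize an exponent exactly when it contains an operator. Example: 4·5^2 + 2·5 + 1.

2

G_0=3  [base 2] 2 + 1  →[2↦3]→  3 + 1 = 4  −1 ⇒ G_1=3
G_1=3  [base 3] 3  →[3↦4]→  4 = 4  −1 ⇒ G_2=3
G_2=3  [base 4] 3  →[4↦5]→  3 = 3  −1 ⇒ G_3=2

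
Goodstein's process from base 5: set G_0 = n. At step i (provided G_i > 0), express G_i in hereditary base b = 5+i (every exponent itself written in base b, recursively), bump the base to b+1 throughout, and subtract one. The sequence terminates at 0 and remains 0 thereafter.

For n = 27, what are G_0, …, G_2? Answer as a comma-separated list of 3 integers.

27, 37, 49

[0] 27 ≡ 5^2 + 2 (base 5). Lift 6: 38. −1: 37.
[1] 37 ≡ 6^2 + 1 (base 6). Lift 7: 50. −1: 49.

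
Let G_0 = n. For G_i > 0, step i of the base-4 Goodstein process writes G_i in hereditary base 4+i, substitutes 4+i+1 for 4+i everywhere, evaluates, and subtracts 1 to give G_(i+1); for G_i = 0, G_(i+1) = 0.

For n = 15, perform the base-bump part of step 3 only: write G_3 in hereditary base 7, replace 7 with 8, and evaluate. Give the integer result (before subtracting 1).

24

[0] 15 ≡ 3·4 + 3 (base 4). Lift 5: 18. −1: 17.
[1] 17 ≡ 3·5 + 2 (base 5). Lift 6: 20. −1: 19.
[2] 19 ≡ 3·6 + 1 (base 6). Lift 7: 22. −1: 21.
[3] 21 ≡ 3·7 (base 7). Lift 8: 24. −1: 23.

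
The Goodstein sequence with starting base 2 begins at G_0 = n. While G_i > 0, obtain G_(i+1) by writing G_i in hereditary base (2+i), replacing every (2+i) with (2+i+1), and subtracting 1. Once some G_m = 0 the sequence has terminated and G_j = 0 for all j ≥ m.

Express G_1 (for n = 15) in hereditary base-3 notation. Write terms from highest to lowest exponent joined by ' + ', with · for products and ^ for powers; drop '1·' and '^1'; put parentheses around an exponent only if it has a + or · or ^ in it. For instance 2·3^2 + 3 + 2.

3^(3 + 1) + 3^3 + 3

i=0: 15 = 2^(2 + 1) + 2^2 + 2 + 1 (b=2); 2→3: 3^(3 + 1) + 3^3 + 3 + 1 = 112; 112−1 = 111
i=1: 111 = 3^(3 + 1) + 3^3 + 3 (b=3); 3→4: 4^(4 + 1) + 4^4 + 4 = 1284; 1284−1 = 1283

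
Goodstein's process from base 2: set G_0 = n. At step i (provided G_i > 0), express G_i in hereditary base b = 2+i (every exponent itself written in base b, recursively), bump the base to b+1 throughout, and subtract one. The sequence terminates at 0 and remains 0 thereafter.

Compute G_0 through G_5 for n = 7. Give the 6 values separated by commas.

[0] 7 ≡ 2^2 + 2 + 1 (base 2). Lift 3: 31. −1: 30.
[1] 30 ≡ 3^3 + 3 (base 3). Lift 4: 260. −1: 259.
[2] 259 ≡ 4^4 + 3 (base 4). Lift 5: 3128. −1: 3127.
[3] 3127 ≡ 5^5 + 2 (base 5). Lift 6: 46658. −1: 46657.
[4] 46657 ≡ 6^6 + 1 (base 6). Lift 7: 823544. −1: 823543.

7, 30, 259, 3127, 46657, 823543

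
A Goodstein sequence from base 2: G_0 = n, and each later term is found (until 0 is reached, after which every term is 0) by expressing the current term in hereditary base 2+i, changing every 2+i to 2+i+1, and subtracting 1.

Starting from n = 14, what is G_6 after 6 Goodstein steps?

134404971

14 —HB2→ 2^(2 + 1) + 2^2 + 2 —bump→ 3^(3 + 1) + 3^3 + 3 = 111 —(−1)→ 110
110 —HB3→ 3^(3 + 1) + 3^3 + 2 —bump→ 4^(4 + 1) + 4^4 + 2 = 1282 —(−1)→ 1281
1281 —HB4→ 4^(4 + 1) + 4^4 + 1 —bump→ 5^(5 + 1) + 5^5 + 1 = 18751 —(−1)→ 18750
18750 —HB5→ 5^(5 + 1) + 5^5 —bump→ 6^(6 + 1) + 6^6 = 326592 —(−1)→ 326591
326591 —HB6→ 6^(6 + 1) + 5·6^5 + 5·6^4 + 5·6^3 + 5·6^2 + 5·6 + 5 —bump→ 7^(7 + 1) + 5·7^5 + 5·7^4 + 5·7^3 + 5·7^2 + 5·7 + 5 = 5862841 —(−1)→ 5862840
5862840 —HB7→ 7^(7 + 1) + 5·7^5 + 5·7^4 + 5·7^3 + 5·7^2 + 5·7 + 4 —bump→ 8^(8 + 1) + 5·8^5 + 5·8^4 + 5·8^3 + 5·8^2 + 5·8 + 4 = 134404972 —(−1)→ 134404971
134404971 —HB8→ 8^(8 + 1) + 5·8^5 + 5·8^4 + 5·8^3 + 5·8^2 + 5·8 + 3 —bump→ 9^(9 + 1) + 5·9^5 + 5·9^4 + 5·9^3 + 5·9^2 + 5·9 + 3 = 3487116549 —(−1)→ 3487116548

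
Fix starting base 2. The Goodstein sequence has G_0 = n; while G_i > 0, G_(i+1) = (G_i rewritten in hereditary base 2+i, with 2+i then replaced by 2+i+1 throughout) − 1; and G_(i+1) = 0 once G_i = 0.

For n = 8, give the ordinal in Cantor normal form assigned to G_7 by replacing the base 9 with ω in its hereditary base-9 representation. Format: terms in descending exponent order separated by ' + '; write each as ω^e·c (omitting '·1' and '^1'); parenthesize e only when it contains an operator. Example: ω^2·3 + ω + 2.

ω^ω·2 + ω^2·2 + ω + 2

[0] 8 ≡ 2^(2 + 1) (base 2). Lift 3: 81. −1: 80.
[1] 80 ≡ 2·3^3 + 2·3^2 + 2·3 + 2 (base 3). Lift 4: 554. −1: 553.
[2] 553 ≡ 2·4^4 + 2·4^2 + 2·4 + 1 (base 4). Lift 5: 6311. −1: 6310.
[3] 6310 ≡ 2·5^5 + 2·5^2 + 2·5 (base 5). Lift 6: 93396. −1: 93395.
[4] 93395 ≡ 2·6^6 + 2·6^2 + 6 + 5 (base 6). Lift 7: 1647196. −1: 1647195.
[5] 1647195 ≡ 2·7^7 + 2·7^2 + 7 + 4 (base 7). Lift 8: 33554572. −1: 33554571.
[6] 33554571 ≡ 2·8^8 + 2·8^2 + 8 + 3 (base 8). Lift 9: 774841152. −1: 774841151.
[7] 774841151 ≡ 2·9^9 + 2·9^2 + 9 + 2 (base 9). Lift 10: 20000000212. −1: 20000000211.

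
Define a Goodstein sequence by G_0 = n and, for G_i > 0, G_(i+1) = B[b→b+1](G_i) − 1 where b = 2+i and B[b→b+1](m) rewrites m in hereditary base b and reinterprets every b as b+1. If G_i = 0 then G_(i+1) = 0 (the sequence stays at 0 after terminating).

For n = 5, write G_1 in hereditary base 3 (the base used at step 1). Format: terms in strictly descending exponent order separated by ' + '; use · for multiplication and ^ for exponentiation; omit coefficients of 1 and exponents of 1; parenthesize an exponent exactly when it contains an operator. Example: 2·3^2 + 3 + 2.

3^3

base 2: 5 = 2^2 + 1; at 3: 3^3 + 1 = 28; next = 27
base 3: 27 = 3^3; at 4: 4^4 = 256; next = 255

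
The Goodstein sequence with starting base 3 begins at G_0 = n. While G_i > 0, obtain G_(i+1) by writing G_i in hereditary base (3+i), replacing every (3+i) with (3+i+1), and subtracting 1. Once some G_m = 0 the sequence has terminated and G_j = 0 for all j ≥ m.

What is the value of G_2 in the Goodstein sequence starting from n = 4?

4

base 3: 4 = 3 + 1; at 4: 4 + 1 = 5; next = 4
base 4: 4 = 4; at 5: 5 = 5; next = 4
base 5: 4 = 4; at 6: 4 = 4; next = 3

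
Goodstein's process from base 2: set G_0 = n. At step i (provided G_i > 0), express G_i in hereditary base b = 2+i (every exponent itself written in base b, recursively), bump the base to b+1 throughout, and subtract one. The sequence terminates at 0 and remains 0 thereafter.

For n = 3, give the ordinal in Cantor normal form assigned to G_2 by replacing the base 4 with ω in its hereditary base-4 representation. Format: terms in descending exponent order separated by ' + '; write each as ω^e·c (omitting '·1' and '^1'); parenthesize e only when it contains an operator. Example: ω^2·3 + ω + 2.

3

i=0: 3 = 2 + 1 (b=2); 2→3: 3 + 1 = 4; 4−1 = 3
i=1: 3 = 3 (b=3); 3→4: 4 = 4; 4−1 = 3
i=2: 3 = 3 (b=4); 4→5: 3 = 3; 3−1 = 2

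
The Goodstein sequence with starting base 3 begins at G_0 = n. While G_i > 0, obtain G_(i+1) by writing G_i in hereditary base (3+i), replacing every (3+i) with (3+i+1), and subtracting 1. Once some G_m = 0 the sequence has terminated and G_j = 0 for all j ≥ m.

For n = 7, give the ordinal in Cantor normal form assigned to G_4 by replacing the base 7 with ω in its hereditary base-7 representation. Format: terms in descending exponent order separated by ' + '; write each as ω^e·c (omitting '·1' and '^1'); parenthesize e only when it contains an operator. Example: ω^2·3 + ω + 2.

[0] 7 ≡ 2·3 + 1 (base 3). Lift 4: 9. −1: 8.
[1] 8 ≡ 2·4 (base 4). Lift 5: 10. −1: 9.
[2] 9 ≡ 5 + 4 (base 5). Lift 6: 10. −1: 9.
[3] 9 ≡ 6 + 3 (base 6). Lift 7: 10. −1: 9.

ω + 2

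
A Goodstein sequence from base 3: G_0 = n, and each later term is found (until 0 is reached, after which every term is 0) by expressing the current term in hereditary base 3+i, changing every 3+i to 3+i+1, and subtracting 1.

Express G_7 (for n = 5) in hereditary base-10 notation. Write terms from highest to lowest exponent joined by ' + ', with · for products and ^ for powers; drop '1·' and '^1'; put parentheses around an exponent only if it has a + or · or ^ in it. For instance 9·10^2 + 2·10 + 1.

5 —HB3→ 3 + 2 —bump→ 4 + 2 = 6 —(−1)→ 5
5 —HB4→ 4 + 1 —bump→ 5 + 1 = 6 —(−1)→ 5
5 —HB5→ 5 —bump→ 6 = 6 —(−1)→ 5
5 —HB6→ 5 —bump→ 5 = 5 —(−1)→ 4
4 —HB7→ 4 —bump→ 4 = 4 —(−1)→ 3
3 —HB8→ 3 —bump→ 3 = 3 —(−1)→ 2
2 —HB9→ 2 —bump→ 2 = 2 —(−1)→ 1
1 —HB10→ 1 —bump→ 1 = 1 —(−1)→ 0

1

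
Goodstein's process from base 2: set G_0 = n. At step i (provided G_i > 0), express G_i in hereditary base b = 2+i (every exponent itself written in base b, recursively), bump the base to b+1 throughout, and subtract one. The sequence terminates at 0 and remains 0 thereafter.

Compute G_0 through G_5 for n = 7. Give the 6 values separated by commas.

7, 30, 259, 3127, 46657, 823543

[0] 7 ≡ 2^2 + 2 + 1 (base 2). Lift 3: 31. −1: 30.
[1] 30 ≡ 3^3 + 3 (base 3). Lift 4: 260. −1: 259.
[2] 259 ≡ 4^4 + 3 (base 4). Lift 5: 3128. −1: 3127.
[3] 3127 ≡ 5^5 + 2 (base 5). Lift 6: 46658. −1: 46657.
[4] 46657 ≡ 6^6 + 1 (base 6). Lift 7: 823544. −1: 823543.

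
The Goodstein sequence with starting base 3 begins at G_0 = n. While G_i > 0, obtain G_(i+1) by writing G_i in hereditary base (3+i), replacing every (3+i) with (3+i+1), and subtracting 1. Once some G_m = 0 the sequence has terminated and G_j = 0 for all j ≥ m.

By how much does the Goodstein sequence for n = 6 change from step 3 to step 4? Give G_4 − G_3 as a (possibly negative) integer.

(0) 6|_3 = 2·3 ↦ 2·4|_4 = 8 ⇒ 7
(1) 7|_4 = 4 + 3 ↦ 5 + 3|_5 = 8 ⇒ 7
(2) 7|_5 = 5 + 2 ↦ 6 + 2|_6 = 8 ⇒ 7
(3) 7|_6 = 6 + 1 ↦ 7 + 1|_7 = 8 ⇒ 7

0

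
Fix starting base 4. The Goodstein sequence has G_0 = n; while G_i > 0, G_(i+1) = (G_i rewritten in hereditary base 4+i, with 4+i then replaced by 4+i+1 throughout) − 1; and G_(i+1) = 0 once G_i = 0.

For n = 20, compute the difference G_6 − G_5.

base 4: 20 = 4^2 + 4; at 5: 5^2 + 5 = 30; next = 29
base 5: 29 = 5^2 + 4; at 6: 6^2 + 4 = 40; next = 39
base 6: 39 = 6^2 + 3; at 7: 7^2 + 3 = 52; next = 51
base 7: 51 = 7^2 + 2; at 8: 8^2 + 2 = 66; next = 65
base 8: 65 = 8^2 + 1; at 9: 9^2 + 1 = 82; next = 81
base 9: 81 = 9^2; at 10: 10^2 = 100; next = 99

18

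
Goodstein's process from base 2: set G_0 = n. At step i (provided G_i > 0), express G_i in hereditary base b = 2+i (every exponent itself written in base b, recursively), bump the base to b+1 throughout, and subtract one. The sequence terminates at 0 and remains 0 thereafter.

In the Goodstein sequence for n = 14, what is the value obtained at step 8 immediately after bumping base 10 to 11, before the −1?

i=0: 14 = 2^(2 + 1) + 2^2 + 2 (b=2); 2→3: 3^(3 + 1) + 3^3 + 3 = 111; 111−1 = 110
i=1: 110 = 3^(3 + 1) + 3^3 + 2 (b=3); 3→4: 4^(4 + 1) + 4^4 + 2 = 1282; 1282−1 = 1281
i=2: 1281 = 4^(4 + 1) + 4^4 + 1 (b=4); 4→5: 5^(5 + 1) + 5^5 + 1 = 18751; 18751−1 = 18750
i=3: 18750 = 5^(5 + 1) + 5^5 (b=5); 5→6: 6^(6 + 1) + 6^6 = 326592; 326592−1 = 326591
i=4: 326591 = 6^(6 + 1) + 5·6^5 + 5·6^4 + 5·6^3 + 5·6^2 + 5·6 + 5 (b=6); 6→7: 7^(7 + 1) + 5·7^5 + 5·7^4 + 5·7^3 + 5·7^2 + 5·7 + 5 = 5862841; 5862841−1 = 5862840
i=5: 5862840 = 7^(7 + 1) + 5·7^5 + 5·7^4 + 5·7^3 + 5·7^2 + 5·7 + 4 (b=7); 7→8: 8^(8 + 1) + 5·8^5 + 5·8^4 + 5·8^3 + 5·8^2 + 5·8 + 4 = 134404972; 134404972−1 = 134404971
i=6: 134404971 = 8^(8 + 1) + 5·8^5 + 5·8^4 + 5·8^3 + 5·8^2 + 5·8 + 3 (b=8); 8→9: 9^(9 + 1) + 5·9^5 + 5·9^4 + 5·9^3 + 5·9^2 + 5·9 + 3 = 3487116549; 3487116549−1 = 3487116548
i=7: 3487116548 = 9^(9 + 1) + 5·9^5 + 5·9^4 + 5·9^3 + 5·9^2 + 5·9 + 2 (b=9); 9→10: 10^(10 + 1) + 5·10^5 + 5·10^4 + 5·10^3 + 5·10^2 + 5·10 + 2 = 100000555552; 100000555552−1 = 100000555551
i=8: 100000555551 = 10^(10 + 1) + 5·10^5 + 5·10^4 + 5·10^3 + 5·10^2 + 5·10 + 1 (b=10); 10→11: 11^(11 + 1) + 5·11^5 + 5·11^4 + 5·11^3 + 5·11^2 + 5·11 + 1 = 3138429262497; 3138429262497−1 = 3138429262496

3138429262497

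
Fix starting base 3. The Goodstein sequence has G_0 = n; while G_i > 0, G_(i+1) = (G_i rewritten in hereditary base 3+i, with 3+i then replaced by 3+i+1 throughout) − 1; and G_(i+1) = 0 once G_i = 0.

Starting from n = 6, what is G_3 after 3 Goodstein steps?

base 3: 6 = 2·3; at 4: 2·4 = 8; next = 7
base 4: 7 = 4 + 3; at 5: 5 + 3 = 8; next = 7
base 5: 7 = 5 + 2; at 6: 6 + 2 = 8; next = 7
base 6: 7 = 6 + 1; at 7: 7 + 1 = 8; next = 7

7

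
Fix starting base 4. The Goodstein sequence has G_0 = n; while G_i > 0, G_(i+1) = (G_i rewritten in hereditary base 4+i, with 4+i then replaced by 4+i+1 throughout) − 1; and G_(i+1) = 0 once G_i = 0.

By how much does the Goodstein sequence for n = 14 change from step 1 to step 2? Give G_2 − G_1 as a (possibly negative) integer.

[0] 14 ≡ 3·4 + 2 (base 4). Lift 5: 17. −1: 16.
[1] 16 ≡ 3·5 + 1 (base 5). Lift 6: 19. −1: 18.

2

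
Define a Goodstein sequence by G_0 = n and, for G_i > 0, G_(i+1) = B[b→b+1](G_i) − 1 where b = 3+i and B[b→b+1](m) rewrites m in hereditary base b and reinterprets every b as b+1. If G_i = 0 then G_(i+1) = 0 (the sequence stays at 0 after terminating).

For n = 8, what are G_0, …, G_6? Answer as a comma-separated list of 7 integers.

8 —HB3→ 2·3 + 2 —bump→ 2·4 + 2 = 10 —(−1)→ 9
9 —HB4→ 2·4 + 1 —bump→ 2·5 + 1 = 11 —(−1)→ 10
10 —HB5→ 2·5 —bump→ 2·6 = 12 —(−1)→ 11
11 —HB6→ 6 + 5 —bump→ 7 + 5 = 12 —(−1)→ 11
11 —HB7→ 7 + 4 —bump→ 8 + 4 = 12 —(−1)→ 11
11 —HB8→ 8 + 3 —bump→ 9 + 3 = 12 —(−1)→ 11

8, 9, 10, 11, 11, 11, 11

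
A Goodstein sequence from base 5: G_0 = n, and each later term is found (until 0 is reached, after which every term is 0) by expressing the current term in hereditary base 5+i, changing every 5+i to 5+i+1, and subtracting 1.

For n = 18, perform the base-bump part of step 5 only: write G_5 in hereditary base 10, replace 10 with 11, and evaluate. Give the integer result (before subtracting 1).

(0) 18|_5 = 3·5 + 3 ↦ 3·6 + 3|_6 = 21 ⇒ 20
(1) 20|_6 = 3·6 + 2 ↦ 3·7 + 2|_7 = 23 ⇒ 22
(2) 22|_7 = 3·7 + 1 ↦ 3·8 + 1|_8 = 25 ⇒ 24
(3) 24|_8 = 3·8 ↦ 3·9|_9 = 27 ⇒ 26
(4) 26|_9 = 2·9 + 8 ↦ 2·10 + 8|_10 = 28 ⇒ 27

29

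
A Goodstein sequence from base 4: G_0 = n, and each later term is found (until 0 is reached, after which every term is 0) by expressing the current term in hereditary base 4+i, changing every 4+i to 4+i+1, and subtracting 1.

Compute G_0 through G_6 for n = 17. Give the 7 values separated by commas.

step 0: 17 = 4^2 + 1; sub 5 for 4: 5^2 + 1; = 26; G_1 = 26−1 = 25
step 1: 25 = 5^2; sub 6 for 5: 6^2; = 36; G_2 = 36−1 = 35
step 2: 35 = 5·6 + 5; sub 7 for 6: 5·7 + 5; = 40; G_3 = 40−1 = 39
step 3: 39 = 5·7 + 4; sub 8 for 7: 5·8 + 4; = 44; G_4 = 44−1 = 43
step 4: 43 = 5·8 + 3; sub 9 for 8: 5·9 + 3; = 48; G_5 = 48−1 = 47
step 5: 47 = 5·9 + 2; sub 10 for 9: 5·10 + 2; = 52; G_6 = 52−1 = 51

17, 25, 35, 39, 43, 47, 51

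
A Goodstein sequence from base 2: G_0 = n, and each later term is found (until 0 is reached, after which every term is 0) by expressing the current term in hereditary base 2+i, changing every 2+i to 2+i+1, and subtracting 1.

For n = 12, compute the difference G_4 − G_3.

264334

G_0=12  [base 2] 2^(2 + 1) + 2^2  →[2↦3]→  3^(3 + 1) + 3^3 = 108  −1 ⇒ G_1=107
G_1=107  [base 3] 3^(3 + 1) + 2·3^2 + 2·3 + 2  →[3↦4]→  4^(4 + 1) + 2·4^2 + 2·4 + 2 = 1066  −1 ⇒ G_2=1065
G_2=1065  [base 4] 4^(4 + 1) + 2·4^2 + 2·4 + 1  →[4↦5]→  5^(5 + 1) + 2·5^2 + 2·5 + 1 = 15686  −1 ⇒ G_3=15685
G_3=15685  [base 5] 5^(5 + 1) + 2·5^2 + 2·5  →[5↦6]→  6^(6 + 1) + 2·6^2 + 2·6 = 280020  −1 ⇒ G_4=280019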